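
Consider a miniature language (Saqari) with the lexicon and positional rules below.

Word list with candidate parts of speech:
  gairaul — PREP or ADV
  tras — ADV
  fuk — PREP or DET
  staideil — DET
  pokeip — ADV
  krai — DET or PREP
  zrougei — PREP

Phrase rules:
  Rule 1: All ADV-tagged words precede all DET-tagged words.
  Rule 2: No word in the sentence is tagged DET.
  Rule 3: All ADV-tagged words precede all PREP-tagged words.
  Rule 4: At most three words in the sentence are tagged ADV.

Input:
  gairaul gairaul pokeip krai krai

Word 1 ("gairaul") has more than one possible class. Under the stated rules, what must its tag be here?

Candidates per position — 1:gairaul {PREP,ADV}; 2:gairaul {PREP,ADV}; 3:pokeip {ADV}; 4:krai {DET,PREP}; 5:krai {DET,PREP}.
Position 1: PREP is ruled out by rule 3; that leaves ADV.
Position 2: PREP is ruled out by rule 3; that leaves ADV.
Position 4: DET is ruled out by rule 2; that leaves PREP.
Position 5: DET is ruled out by rule 2; that leaves PREP.
The unique satisfying tagging is: ADV ADV ADV PREP PREP.
Checking: rule 1 ✓; rule 2 ✓; rule 3 ✓; rule 4 ✓.

ADV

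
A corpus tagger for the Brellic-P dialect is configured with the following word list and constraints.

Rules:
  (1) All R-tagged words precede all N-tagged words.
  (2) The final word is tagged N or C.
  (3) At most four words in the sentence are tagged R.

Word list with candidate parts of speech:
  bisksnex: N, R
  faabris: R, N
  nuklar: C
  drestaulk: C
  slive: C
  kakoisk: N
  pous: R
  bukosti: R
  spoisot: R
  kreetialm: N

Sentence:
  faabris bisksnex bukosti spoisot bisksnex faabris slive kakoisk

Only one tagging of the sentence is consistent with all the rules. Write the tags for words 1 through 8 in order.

R R R R N N C N

Candidates per position — 1:faabris {R,N}; 2:bisksnex {N,R}; 3:bukosti {R}; 4:spoisot {R}; 5:bisksnex {N,R}; 6:faabris {R,N}; 7:slive {C}; 8:kakoisk {N}.
Position 1: tagging it N would leave rule 1 unsatisfiable, so it must be R.
Position 2: tagging it N would leave rule 1 unsatisfiable, so it must be R.
Position 5: tagging it R would leave rule 3 unsatisfiable, so it must be N.
Position 6: tagging it R would leave rule 1 unsatisfiable, so it must be N.
The only consistent sequence is: R R R R N N C N.
Check: rule 1 ok; rule 2 ok; rule 3 ok.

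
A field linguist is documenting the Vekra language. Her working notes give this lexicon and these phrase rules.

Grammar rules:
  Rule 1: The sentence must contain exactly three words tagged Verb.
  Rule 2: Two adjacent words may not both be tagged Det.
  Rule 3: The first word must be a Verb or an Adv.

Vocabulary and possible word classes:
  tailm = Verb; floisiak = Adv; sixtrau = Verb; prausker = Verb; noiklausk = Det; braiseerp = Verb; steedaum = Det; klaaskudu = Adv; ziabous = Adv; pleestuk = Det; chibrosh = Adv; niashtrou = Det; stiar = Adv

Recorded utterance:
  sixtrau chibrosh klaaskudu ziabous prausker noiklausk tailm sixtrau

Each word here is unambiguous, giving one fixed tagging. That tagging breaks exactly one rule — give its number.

Fixed tagging: Verb Adv Adv Adv Verb Det Verb Verb.
Checking each rule: R1 ✗, R2 ✓, R3 ✓.
Only rule 1 fails.

1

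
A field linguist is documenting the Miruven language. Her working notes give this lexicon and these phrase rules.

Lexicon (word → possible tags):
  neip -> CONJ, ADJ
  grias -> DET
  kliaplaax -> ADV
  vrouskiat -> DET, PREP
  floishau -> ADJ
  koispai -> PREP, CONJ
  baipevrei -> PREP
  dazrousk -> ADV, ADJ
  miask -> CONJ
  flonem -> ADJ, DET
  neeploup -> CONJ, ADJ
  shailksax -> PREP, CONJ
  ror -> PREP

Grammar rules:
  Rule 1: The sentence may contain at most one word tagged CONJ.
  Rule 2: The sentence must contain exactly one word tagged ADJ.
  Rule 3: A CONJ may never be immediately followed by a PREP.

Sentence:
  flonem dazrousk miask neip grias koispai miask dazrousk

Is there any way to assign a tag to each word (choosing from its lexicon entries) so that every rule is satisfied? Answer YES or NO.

NO

Candidates per position — 1:flonem {ADJ,DET}; 2:dazrousk {ADV,ADJ}; 3:miask {CONJ}; 4:neip {CONJ,ADJ}; 5:grias {DET}; 6:koispai {PREP,CONJ}; 7:miask {CONJ}; 8:dazrousk {ADV,ADJ}.
Rule 1 cannot be satisfied by any choice of tags from the lexicon.
So there is no consistent tagging.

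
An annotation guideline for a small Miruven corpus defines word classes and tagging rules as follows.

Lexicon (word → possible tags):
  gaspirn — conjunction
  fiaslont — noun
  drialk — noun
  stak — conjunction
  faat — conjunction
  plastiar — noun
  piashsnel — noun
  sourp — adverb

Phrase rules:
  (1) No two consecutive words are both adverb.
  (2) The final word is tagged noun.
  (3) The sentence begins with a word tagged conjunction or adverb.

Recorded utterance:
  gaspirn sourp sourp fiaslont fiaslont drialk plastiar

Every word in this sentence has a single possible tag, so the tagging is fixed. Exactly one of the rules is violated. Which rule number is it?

1

Fixed tagging: conjunction adverb adverb noun noun noun noun.
Checking each rule: R1 fail, R2 pass, R3 pass.
Only rule 1 fails.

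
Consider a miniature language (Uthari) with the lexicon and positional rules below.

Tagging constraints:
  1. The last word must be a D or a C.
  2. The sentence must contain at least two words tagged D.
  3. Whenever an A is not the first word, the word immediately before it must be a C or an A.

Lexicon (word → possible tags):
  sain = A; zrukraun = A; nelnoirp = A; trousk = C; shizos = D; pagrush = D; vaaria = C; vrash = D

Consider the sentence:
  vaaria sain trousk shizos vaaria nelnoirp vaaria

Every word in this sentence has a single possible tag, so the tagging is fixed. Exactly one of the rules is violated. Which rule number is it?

Fixed tagging: C A C D C A C.
Checking each rule: R1 holds, R2 violated, R3 holds.
Only rule 2 fails.

2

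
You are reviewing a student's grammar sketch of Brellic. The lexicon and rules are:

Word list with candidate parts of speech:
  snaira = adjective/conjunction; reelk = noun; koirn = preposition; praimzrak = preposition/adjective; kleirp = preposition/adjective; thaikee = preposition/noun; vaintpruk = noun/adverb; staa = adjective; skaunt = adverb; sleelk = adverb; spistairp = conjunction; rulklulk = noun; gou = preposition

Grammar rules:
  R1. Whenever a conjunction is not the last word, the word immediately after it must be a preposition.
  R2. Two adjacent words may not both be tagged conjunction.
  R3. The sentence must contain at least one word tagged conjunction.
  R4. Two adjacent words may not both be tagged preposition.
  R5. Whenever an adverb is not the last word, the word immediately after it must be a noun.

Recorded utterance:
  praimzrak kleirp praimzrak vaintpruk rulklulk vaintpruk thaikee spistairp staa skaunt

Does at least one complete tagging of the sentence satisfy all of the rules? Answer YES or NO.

NO

Candidates per position — 1:praimzrak {preposition,adjective}; 2:kleirp {preposition,adjective}; 3:praimzrak {preposition,adjective}; 4:vaintpruk {noun,adverb}; 5:rulklulk {noun}; 6:vaintpruk {noun,adverb}; 7:thaikee {preposition,noun}; 8:spistairp {conjunction}; 9:staa {adjective}; 10:skaunt {adverb}.
Rule 1 cannot be satisfied by any choice of tags from the lexicon.
So there is no consistent tagging.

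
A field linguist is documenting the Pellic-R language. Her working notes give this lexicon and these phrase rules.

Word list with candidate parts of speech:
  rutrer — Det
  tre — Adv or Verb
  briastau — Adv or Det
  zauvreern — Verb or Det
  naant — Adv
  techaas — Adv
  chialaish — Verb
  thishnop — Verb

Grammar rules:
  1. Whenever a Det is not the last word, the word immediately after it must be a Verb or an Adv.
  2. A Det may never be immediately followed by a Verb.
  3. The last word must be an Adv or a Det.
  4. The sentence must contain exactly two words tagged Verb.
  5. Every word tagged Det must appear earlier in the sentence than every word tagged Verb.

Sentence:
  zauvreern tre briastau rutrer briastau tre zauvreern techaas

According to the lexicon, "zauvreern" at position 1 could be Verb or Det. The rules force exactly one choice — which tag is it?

Det

Candidates per position — 1:zauvreern {Verb,Det}; 2:tre {Adv,Verb}; 3:briastau {Adv,Det}; 4:rutrer {Det}; 5:briastau {Adv,Det}; 6:tre {Adv,Verb}; 7:zauvreern {Verb,Det}; 8:techaas {Adv}.
Word 1 cannot be Verb — rule 5 would then fail for every completion. It is Det.
Word 2 cannot be Verb — rule 2 would then fail for every completion. It is Adv.
Word 3 cannot be Det — rule 1 would then fail for every completion. It is Adv.
Word 5 cannot be Det — rule 1 would then fail for every completion. It is Adv.
Word 6 cannot be Adv — rule 4 would then fail for every completion. It is Verb.
Word 7 cannot be Det — rule 4 would then fail for every completion. It is Verb.
The unique satisfying tagging is: Det Adv Adv Det Adv Verb Verb Adv.
Rule-by-rule: rule 1 ok; rule 2 ok; rule 3 ok; rule 4 ok; rule 5 ok.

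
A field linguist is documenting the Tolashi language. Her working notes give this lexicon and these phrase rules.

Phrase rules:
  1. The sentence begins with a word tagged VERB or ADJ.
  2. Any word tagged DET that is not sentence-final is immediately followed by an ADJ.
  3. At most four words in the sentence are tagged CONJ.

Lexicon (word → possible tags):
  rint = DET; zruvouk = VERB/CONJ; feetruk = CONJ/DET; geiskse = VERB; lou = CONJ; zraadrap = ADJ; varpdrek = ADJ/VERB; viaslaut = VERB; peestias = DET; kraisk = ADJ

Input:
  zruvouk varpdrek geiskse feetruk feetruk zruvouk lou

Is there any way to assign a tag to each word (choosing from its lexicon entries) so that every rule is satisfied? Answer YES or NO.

YES

Candidates per position — 1:zruvouk {VERB,CONJ}; 2:varpdrek {ADJ,VERB}; 3:geiskse {VERB}; 4:feetruk {CONJ,DET}; 5:feetruk {CONJ,DET}; 6:zruvouk {VERB,CONJ}; 7:lou {CONJ}.
One satisfying assignment: VERB ADJ VERB CONJ CONJ CONJ CONJ.
Verifying each rule — rule 1 ok; rule 2 ok; rule 3 ok.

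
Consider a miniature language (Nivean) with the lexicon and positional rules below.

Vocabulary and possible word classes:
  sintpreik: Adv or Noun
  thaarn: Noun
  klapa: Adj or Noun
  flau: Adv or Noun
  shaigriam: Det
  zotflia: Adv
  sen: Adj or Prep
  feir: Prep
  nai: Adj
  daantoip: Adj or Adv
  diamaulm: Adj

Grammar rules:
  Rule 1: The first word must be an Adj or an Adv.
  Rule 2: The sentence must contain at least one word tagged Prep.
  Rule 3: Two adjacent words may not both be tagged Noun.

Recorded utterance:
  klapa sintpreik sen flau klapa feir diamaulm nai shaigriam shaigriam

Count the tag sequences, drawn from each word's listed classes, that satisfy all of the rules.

12

Candidates per position — 1:klapa {Adj,Noun}; 2:sintpreik {Adv,Noun}; 3:sen {Adj,Prep}; 4:flau {Adv,Noun}; 5:klapa {Adj,Noun}; 6:feir {Prep}; 7:diamaulm {Adj}; 8:nai {Adj}; 9:shaigriam {Det}; 10:shaigriam {Det}.
There are 32 candidate sequences in total.
Checking each against the rules leaves 12 sequences.
Count = 12.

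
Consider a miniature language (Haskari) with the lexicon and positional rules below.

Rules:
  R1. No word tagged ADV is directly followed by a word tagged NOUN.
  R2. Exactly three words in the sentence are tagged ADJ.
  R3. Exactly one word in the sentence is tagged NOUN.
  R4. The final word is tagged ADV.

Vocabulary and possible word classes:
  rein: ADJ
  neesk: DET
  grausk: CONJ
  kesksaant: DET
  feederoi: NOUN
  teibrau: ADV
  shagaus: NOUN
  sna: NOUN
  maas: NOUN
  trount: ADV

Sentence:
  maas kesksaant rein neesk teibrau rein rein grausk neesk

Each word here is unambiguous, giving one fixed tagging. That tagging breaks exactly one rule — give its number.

Fixed tagging: NOUN DET ADJ DET ADV ADJ ADJ CONJ DET.
Applying the rules: R1 ok, R2 ok, R3 ok, R4 fails.
Only rule 4 fails.

4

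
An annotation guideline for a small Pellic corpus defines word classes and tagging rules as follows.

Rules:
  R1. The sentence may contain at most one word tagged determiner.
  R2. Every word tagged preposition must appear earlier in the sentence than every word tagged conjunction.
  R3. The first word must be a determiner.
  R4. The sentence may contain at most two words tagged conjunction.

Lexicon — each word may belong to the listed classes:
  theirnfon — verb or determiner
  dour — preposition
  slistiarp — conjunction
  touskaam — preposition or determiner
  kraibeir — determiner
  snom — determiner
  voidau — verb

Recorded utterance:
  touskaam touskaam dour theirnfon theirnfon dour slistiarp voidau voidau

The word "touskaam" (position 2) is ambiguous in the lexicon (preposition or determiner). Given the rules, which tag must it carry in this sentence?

Candidates per position — 1:touskaam {preposition,determiner}; 2:touskaam {preposition,determiner}; 3:dour {preposition}; 4:theirnfon {verb,determiner}; 5:theirnfon {verb,determiner}; 6:dour {preposition}; 7:slistiarp {conjunction}; 8:voidau {verb}; 9:voidau {verb}.
Position 1: tagging it preposition would leave rule 3 unsatisfiable, so it must be determiner.
Position 2: tagging it determiner would leave rule 1 unsatisfiable, so it must be preposition.
Position 4: tagging it determiner would leave rule 1 unsatisfiable, so it must be verb.
Position 5: tagging it determiner would leave rule 1 unsatisfiable, so it must be verb.
The unique satisfying tagging is: determiner preposition preposition verb verb preposition conjunction verb verb.
Check: rule 1 holds; rule 2 holds; rule 3 holds; rule 4 holds.

preposition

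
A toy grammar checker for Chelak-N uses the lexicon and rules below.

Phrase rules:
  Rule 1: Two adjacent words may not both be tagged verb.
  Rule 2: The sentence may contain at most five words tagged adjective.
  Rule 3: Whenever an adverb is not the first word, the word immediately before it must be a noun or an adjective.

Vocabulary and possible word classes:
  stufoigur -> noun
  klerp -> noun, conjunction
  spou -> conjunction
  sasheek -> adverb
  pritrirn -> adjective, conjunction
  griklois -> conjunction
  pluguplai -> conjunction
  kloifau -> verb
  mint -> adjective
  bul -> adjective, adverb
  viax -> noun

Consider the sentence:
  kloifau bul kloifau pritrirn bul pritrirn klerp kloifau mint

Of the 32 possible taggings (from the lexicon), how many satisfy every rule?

Candidates per position — 1:kloifau {verb}; 2:bul {adjective,adverb}; 3:kloifau {verb}; 4:pritrirn {adjective,conjunction}; 5:bul {adjective,adverb}; 6:pritrirn {adjective,conjunction}; 7:klerp {noun,conjunction}; 8:kloifau {verb}; 9:mint {adjective}.
There are 32 candidate sequences in total.
Checking each against the rules leaves 12 sequences.
Count = 12.

12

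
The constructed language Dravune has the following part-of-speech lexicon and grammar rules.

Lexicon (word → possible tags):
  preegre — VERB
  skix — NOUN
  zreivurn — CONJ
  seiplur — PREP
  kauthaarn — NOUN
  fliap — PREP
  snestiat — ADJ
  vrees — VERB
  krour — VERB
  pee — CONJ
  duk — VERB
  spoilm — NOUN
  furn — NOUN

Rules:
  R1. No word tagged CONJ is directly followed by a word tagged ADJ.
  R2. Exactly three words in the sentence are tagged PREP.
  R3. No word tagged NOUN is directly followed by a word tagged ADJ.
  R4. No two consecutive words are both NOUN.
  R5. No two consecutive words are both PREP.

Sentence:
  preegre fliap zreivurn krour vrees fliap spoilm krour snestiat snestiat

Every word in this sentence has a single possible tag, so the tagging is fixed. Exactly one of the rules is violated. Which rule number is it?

Fixed tagging: VERB PREP CONJ VERB VERB PREP NOUN VERB ADJ ADJ.
Applying the rules: R1 ok, R2 fails, R3 ok, R4 ok, R5 ok.
Only rule 2 fails.

2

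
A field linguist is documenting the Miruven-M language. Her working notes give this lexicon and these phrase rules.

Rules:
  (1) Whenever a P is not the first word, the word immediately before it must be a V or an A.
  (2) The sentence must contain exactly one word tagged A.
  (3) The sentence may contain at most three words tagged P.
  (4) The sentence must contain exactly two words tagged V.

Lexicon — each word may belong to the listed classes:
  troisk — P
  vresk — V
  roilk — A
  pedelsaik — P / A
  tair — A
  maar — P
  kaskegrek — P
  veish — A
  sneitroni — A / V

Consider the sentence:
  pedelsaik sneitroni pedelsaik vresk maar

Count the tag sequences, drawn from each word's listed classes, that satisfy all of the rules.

2

Candidates per position — 1:pedelsaik {P,A}; 2:sneitroni {A,V}; 3:pedelsaik {P,A}; 4:vresk {V}; 5:maar {P}.
There are 8 candidate sequences in total.
The sequences that satisfy every rule: P V A V P; A V P V P.
Count = 2.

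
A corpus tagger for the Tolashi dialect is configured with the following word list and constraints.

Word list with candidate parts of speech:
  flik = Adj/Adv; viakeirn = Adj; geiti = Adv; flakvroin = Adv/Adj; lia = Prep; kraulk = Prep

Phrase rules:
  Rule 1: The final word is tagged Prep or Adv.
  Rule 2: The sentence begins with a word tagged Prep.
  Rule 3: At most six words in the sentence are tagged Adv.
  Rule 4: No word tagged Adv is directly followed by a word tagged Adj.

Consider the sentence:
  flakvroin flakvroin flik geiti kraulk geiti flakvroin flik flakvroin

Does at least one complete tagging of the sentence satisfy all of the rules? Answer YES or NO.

Candidates per position — 1:flakvroin {Adv,Adj}; 2:flakvroin {Adv,Adj}; 3:flik {Adj,Adv}; 4:geiti {Adv}; 5:kraulk {Prep}; 6:geiti {Adv}; 7:flakvroin {Adv,Adj}; 8:flik {Adj,Adv}; 9:flakvroin {Adv,Adj}.
Rule 2 cannot be satisfied by any choice of tags from the lexicon.
So there is no consistent tagging.

NO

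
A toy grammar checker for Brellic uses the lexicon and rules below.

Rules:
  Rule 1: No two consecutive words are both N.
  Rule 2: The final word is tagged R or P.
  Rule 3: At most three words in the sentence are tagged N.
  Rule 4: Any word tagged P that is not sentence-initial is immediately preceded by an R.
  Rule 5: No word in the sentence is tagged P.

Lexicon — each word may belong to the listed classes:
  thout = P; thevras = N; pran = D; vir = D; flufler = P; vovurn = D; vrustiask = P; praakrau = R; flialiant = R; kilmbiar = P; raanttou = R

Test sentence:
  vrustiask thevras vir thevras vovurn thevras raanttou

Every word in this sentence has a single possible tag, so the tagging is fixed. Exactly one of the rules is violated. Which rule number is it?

Fixed tagging: P N D N D N R.
Rule check: R1 ✓, R2 ✓, R3 ✓, R4 ✓, R5 ✗.
Only rule 5 fails.

5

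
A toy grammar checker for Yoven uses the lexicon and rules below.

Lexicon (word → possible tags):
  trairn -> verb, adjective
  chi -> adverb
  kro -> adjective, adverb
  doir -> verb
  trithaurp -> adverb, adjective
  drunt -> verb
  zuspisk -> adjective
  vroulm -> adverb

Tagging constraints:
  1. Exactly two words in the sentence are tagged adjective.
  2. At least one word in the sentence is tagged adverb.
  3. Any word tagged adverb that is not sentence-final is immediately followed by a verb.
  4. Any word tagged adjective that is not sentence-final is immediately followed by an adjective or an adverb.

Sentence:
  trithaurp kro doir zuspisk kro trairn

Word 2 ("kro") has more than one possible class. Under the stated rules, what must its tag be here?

Candidates per position — 1:trithaurp {adverb,adjective}; 2:kro {adjective,adverb}; 3:doir {verb}; 4:zuspisk {adjective}; 5:kro {adjective,adverb}; 6:trairn {verb,adjective}.
Position 1: adverb is ruled out by rule 3; that leaves adjective.
Position 2: adjective is ruled out by rule 1; that leaves adverb.
Position 5: adjective is ruled out by rule 1; that leaves adverb.
Position 6: adjective is ruled out by rule 1; that leaves verb.
So the tagging must be: adjective adverb verb adjective adverb verb.
Check: rule 1 ✓; rule 2 ✓; rule 3 ✓; rule 4 ✓.

adverb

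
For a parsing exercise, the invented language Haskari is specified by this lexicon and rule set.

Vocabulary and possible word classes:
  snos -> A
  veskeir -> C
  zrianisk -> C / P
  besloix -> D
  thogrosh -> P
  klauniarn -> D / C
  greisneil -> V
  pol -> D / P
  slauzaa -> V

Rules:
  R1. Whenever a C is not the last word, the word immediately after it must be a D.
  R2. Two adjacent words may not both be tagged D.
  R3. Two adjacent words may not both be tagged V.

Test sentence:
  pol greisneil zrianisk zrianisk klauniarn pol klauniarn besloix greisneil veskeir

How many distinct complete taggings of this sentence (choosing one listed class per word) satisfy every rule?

6

Candidates per position — 1:pol {D,P}; 2:greisneil {V}; 3:zrianisk {C,P}; 4:zrianisk {C,P}; 5:klauniarn {D,C}; 6:pol {D,P}; 7:klauniarn {D,C}; 8:besloix {D}; 9:greisneil {V}; 10:veskeir {C}.
There are 64 candidate sequences in total.
Checking each against the rules leaves 6 sequences.
Count = 6.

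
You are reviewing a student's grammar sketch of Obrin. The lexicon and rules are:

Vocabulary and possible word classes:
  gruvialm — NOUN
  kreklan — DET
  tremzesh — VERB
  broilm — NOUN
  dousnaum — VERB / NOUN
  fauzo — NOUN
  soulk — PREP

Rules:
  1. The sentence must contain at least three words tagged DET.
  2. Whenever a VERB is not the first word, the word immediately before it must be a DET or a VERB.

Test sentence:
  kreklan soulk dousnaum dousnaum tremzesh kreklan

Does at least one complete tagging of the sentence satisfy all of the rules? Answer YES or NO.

Candidates per position — 1:kreklan {DET}; 2:soulk {PREP}; 3:dousnaum {VERB,NOUN}; 4:dousnaum {VERB,NOUN}; 5:tremzesh {VERB}; 6:kreklan {DET}.
Rule 1 cannot be satisfied by any choice of tags from the lexicon.
So there is no consistent tagging.

NO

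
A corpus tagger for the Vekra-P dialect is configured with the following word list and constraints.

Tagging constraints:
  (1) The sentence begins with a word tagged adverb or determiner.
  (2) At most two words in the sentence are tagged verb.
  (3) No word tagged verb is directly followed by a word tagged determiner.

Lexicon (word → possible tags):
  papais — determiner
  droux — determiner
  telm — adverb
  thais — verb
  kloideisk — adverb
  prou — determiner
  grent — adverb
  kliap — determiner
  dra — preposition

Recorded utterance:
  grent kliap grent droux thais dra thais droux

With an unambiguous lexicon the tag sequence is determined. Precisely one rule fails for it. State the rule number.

Fixed tagging: adverb determiner adverb determiner verb preposition verb determiner.
Checking each rule: R1 ok, R2 ok, R3 fails.
Only rule 3 fails.

3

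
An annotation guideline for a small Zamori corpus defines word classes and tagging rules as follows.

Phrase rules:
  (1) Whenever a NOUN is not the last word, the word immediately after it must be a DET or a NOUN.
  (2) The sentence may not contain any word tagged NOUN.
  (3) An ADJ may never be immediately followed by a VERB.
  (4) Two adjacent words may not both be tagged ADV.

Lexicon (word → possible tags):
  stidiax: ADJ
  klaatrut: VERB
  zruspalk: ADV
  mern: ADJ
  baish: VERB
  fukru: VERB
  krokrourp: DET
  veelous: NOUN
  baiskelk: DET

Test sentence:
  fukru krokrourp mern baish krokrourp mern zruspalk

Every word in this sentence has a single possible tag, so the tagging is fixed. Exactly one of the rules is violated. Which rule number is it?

Fixed tagging: VERB DET ADJ VERB DET ADJ ADV.
Rule check: R1 ✓, R2 ✓, R3 ✗, R4 ✓.
Only rule 3 fails.

3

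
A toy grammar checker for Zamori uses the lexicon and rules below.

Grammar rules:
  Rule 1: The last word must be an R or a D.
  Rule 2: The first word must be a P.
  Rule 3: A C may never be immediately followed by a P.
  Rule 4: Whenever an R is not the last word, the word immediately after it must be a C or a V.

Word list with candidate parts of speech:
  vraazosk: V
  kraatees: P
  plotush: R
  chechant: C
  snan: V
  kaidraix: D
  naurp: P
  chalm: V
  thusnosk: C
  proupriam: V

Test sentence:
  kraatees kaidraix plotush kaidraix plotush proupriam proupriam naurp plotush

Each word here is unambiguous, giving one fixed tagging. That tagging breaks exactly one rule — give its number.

4

Fixed tagging: P D R D R V V P R.
Applying the rules: R1 pass, R2 pass, R3 pass, R4 fail.
Only rule 4 fails.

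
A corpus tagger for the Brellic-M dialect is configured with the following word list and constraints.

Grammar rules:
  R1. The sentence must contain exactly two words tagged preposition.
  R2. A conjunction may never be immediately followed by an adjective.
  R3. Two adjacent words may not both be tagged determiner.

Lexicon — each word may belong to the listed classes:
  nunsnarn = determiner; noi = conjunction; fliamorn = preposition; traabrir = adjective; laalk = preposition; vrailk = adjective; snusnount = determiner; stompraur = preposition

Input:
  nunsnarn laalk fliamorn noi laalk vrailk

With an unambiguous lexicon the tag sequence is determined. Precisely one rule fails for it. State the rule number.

1

Fixed tagging: determiner preposition preposition conjunction preposition adjective.
Rule check: R1 fail, R2 pass, R3 pass.
Only rule 1 fails.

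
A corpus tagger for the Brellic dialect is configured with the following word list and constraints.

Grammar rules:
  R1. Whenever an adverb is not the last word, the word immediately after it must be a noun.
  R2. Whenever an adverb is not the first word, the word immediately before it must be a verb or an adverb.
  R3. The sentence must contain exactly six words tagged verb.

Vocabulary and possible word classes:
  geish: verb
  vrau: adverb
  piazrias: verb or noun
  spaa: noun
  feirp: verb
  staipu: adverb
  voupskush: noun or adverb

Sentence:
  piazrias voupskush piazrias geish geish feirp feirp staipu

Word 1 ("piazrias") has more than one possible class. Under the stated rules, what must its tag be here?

verb

Candidates per position — 1:piazrias {verb,noun}; 2:voupskush {noun,adverb}; 3:piazrias {verb,noun}; 4:geish {verb}; 5:geish {verb}; 6:feirp {verb}; 7:feirp {verb}; 8:staipu {adverb}.
If word 1 were noun, no tagging could satisfy rule 3; so word 1 is verb.
If word 3 were noun, no tagging could satisfy rule 3; so word 3 is verb.
If word 2 were adverb, no tagging could satisfy rule 1; so word 2 is noun.
So the tagging must be: verb noun verb verb verb verb verb adverb.
Rule-by-rule: rule 1 ok; rule 2 ok; rule 3 ok.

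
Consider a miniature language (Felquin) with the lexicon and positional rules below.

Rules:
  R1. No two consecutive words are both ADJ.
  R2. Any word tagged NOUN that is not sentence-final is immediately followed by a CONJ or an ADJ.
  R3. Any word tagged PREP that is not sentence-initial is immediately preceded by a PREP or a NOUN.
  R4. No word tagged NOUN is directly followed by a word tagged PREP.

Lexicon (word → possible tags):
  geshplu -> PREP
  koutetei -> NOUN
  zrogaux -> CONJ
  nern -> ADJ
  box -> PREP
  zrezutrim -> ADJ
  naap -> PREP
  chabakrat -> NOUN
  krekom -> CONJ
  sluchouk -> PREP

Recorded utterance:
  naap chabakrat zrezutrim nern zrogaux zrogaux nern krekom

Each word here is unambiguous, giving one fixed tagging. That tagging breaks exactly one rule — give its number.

Fixed tagging: PREP NOUN ADJ ADJ CONJ CONJ ADJ CONJ.
Rule check: R1 violated, R2 holds, R3 holds, R4 holds.
Only rule 1 fails.

1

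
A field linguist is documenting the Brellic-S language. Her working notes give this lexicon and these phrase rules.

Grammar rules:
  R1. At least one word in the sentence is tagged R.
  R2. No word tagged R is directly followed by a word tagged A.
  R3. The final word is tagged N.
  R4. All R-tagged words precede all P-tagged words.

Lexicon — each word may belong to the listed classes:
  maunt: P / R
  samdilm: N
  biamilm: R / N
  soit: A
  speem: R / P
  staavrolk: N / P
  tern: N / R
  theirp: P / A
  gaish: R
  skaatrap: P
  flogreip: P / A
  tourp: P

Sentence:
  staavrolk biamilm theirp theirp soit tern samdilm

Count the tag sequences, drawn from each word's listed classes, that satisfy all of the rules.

3

Candidates per position — 1:staavrolk {N,P}; 2:biamilm {R,N}; 3:theirp {P,A}; 4:theirp {P,A}; 5:soit {A}; 6:tern {N,R}; 7:samdilm {N}.
There are 32 candidate sequences in total.
The sequences that satisfy every rule: N R P P A N N; N R P A A N N; N N A A A R N.
Count = 3.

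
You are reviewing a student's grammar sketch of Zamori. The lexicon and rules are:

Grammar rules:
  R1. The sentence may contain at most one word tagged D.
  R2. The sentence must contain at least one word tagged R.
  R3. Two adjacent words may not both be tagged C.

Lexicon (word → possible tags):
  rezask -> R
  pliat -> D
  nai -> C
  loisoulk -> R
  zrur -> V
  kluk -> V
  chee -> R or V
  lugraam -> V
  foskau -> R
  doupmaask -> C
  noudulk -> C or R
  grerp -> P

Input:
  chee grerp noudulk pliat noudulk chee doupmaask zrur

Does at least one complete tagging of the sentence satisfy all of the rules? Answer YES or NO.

YES

Candidates per position — 1:chee {R,V}; 2:grerp {P}; 3:noudulk {C,R}; 4:pliat {D}; 5:noudulk {C,R}; 6:chee {R,V}; 7:doupmaask {C}; 8:zrur {V}.
One satisfying assignment: R P R D R V C V.
Verifying each rule — rule 1 satisfied; rule 2 satisfied; rule 3 satisfied.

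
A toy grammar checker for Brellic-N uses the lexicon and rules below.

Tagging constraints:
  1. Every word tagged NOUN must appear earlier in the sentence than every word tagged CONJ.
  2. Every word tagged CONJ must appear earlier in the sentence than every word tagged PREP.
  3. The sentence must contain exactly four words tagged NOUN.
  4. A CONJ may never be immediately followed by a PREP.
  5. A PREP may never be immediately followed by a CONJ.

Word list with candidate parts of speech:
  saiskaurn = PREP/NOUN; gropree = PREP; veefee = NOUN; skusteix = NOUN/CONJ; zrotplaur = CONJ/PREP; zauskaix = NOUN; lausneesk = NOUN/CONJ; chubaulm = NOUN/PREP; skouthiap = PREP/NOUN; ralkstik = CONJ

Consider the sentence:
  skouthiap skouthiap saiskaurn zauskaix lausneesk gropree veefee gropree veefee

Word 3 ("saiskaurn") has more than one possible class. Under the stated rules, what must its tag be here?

Candidates per position — 1:skouthiap {PREP,NOUN}; 2:skouthiap {PREP,NOUN}; 3:saiskaurn {PREP,NOUN}; 4:zauskaix {NOUN}; 5:lausneesk {NOUN,CONJ}; 6:gropree {PREP}; 7:veefee {NOUN}; 8:gropree {PREP}; 9:veefee {NOUN}.
If word 5 were CONJ, no tagging could satisfy rule 1; so word 5 is NOUN.
If word 1 were NOUN, no tagging could satisfy rule 3; so word 1 is PREP.
If word 2 were NOUN, no tagging could satisfy rule 3; so word 2 is PREP.
If word 3 were NOUN, no tagging could satisfy rule 3; so word 3 is PREP.
The unique satisfying tagging is: PREP PREP PREP NOUN NOUN PREP NOUN PREP NOUN.
Check: rule 1 ✓; rule 2 ✓; rule 3 ✓; rule 4 ✓; rule 5 ✓.

PREP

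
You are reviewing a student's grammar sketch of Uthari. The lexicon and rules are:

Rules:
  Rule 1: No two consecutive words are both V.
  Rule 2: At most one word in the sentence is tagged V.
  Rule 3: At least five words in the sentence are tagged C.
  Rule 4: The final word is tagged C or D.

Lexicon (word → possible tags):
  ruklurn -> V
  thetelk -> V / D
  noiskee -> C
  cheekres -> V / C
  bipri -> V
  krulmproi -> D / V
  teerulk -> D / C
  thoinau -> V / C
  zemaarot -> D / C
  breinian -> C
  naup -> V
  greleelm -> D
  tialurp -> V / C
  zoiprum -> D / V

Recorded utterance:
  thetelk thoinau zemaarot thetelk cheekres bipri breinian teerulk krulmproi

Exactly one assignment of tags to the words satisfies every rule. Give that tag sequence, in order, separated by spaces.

Candidates per position — 1:thetelk {V,D}; 2:thoinau {V,C}; 3:zemaarot {D,C}; 4:thetelk {V,D}; 5:cheekres {V,C}; 6:bipri {V}; 7:breinian {C}; 8:teerulk {D,C}; 9:krulmproi {D,V}.
Position 1: tagging it V would leave rule 2 unsatisfiable, so it must be D.
Position 2: tagging it V would leave rule 2 unsatisfiable, so it must be C.
Position 3: tagging it D would leave rule 3 unsatisfiable, so it must be C.
Position 4: tagging it V would leave rule 2 unsatisfiable, so it must be D.
Position 5: tagging it V would leave rule 1 unsatisfiable, so it must be C.
Position 8: tagging it D would leave rule 3 unsatisfiable, so it must be C.
Position 9: tagging it V would leave rule 2 unsatisfiable, so it must be D.
The only consistent sequence is: D C C D C V C C D.
Verifying each rule — rule 1 ✓; rule 2 ✓; rule 3 ✓; rule 4 ✓.

D C C D C V C C D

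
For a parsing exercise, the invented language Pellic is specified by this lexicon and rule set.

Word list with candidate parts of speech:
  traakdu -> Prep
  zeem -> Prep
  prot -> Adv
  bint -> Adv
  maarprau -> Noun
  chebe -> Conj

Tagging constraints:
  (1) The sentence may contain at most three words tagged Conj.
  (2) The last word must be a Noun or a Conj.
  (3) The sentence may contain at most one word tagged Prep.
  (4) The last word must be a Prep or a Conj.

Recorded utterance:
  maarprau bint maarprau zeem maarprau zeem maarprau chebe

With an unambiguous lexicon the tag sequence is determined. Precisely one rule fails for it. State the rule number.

Fixed tagging: Noun Adv Noun Prep Noun Prep Noun Conj.
Applying the rules: R1 ok, R2 ok, R3 fails, R4 ok.
Only rule 3 fails.

3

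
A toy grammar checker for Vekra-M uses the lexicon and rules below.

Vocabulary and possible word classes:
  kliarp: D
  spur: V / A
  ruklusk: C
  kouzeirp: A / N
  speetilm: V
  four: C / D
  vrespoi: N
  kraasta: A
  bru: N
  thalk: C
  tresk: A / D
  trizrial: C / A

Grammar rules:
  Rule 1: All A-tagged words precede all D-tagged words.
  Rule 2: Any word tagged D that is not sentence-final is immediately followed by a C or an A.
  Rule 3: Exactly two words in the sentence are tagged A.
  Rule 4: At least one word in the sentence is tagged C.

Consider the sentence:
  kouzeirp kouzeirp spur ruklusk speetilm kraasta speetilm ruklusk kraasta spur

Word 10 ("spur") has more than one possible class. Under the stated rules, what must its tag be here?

Candidates per position — 1:kouzeirp {A,N}; 2:kouzeirp {A,N}; 3:spur {V,A}; 4:ruklusk {C}; 5:speetilm {V}; 6:kraasta {A}; 7:speetilm {V}; 8:ruklusk {C}; 9:kraasta {A}; 10:spur {V,A}.
Position 1: tagging it A would leave rule 3 unsatisfiable, so it must be N.
Position 2: tagging it A would leave rule 3 unsatisfiable, so it must be N.
Position 3: tagging it A would leave rule 3 unsatisfiable, so it must be V.
Position 10: tagging it A would leave rule 3 unsatisfiable, so it must be V.
That leaves exactly one tagging: N N V C V A V C A V.
Checking: rule 1 holds; rule 2 holds; rule 3 holds; rule 4 holds.

V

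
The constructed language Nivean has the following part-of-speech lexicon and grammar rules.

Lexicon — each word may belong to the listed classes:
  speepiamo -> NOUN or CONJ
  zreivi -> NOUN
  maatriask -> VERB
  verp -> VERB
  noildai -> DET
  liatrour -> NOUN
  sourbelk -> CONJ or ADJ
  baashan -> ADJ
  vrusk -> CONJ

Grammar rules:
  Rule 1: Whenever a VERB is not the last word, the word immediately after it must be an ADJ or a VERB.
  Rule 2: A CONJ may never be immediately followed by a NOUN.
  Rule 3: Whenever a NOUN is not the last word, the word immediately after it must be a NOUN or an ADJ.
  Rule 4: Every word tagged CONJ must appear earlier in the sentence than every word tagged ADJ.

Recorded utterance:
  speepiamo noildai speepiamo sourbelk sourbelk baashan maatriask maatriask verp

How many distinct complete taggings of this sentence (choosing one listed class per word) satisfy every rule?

Candidates per position — 1:speepiamo {NOUN,CONJ}; 2:noildai {DET}; 3:speepiamo {NOUN,CONJ}; 4:sourbelk {CONJ,ADJ}; 5:sourbelk {CONJ,ADJ}; 6:baashan {ADJ}; 7:maatriask {VERB}; 8:maatriask {VERB}; 9:verp {VERB}.
There are 16 candidate sequences in total.
The sequences that satisfy every rule: CONJ DET NOUN ADJ ADJ ADJ VERB VERB VERB; CONJ DET CONJ CONJ CONJ ADJ VERB VERB VERB; CONJ DET CONJ CONJ ADJ ADJ VERB VERB VERB; CONJ DET CONJ ADJ ADJ ADJ VERB VERB VERB.
Count = 4.

4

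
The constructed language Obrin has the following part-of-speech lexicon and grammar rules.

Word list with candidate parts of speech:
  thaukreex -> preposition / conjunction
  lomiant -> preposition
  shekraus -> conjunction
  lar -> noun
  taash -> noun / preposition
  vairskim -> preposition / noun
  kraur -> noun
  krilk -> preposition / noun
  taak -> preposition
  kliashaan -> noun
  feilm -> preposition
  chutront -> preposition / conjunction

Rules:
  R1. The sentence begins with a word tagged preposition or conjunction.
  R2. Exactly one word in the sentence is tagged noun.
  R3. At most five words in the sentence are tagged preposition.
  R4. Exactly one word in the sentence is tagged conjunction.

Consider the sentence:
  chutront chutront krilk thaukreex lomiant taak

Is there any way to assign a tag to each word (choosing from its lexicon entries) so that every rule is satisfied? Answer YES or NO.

Candidates per position — 1:chutront {preposition,conjunction}; 2:chutront {preposition,conjunction}; 3:krilk {preposition,noun}; 4:thaukreex {preposition,conjunction}; 5:lomiant {preposition}; 6:taak {preposition}.
One satisfying assignment: conjunction preposition noun preposition preposition preposition.
Rule-by-rule: rule 1 ok; rule 2 ok; rule 3 ok; rule 4 ok.

YES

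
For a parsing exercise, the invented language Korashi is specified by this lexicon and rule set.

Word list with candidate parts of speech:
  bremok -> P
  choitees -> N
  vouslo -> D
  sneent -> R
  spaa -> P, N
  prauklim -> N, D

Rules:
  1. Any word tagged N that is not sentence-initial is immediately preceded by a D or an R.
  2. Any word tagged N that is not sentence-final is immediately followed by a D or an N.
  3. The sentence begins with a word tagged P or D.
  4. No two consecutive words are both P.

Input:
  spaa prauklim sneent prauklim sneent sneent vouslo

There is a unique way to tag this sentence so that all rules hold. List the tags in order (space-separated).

P D R D R R D

Candidates per position — 1:spaa {P,N}; 2:prauklim {N,D}; 3:sneent {R}; 4:prauklim {N,D}; 5:sneent {R}; 6:sneent {R}; 7:vouslo {D}.
Position 1: tagging it N would leave rule 3 unsatisfiable, so it must be P.
Position 2: tagging it N would leave rule 1 unsatisfiable, so it must be D.
Position 4: tagging it N would leave rule 2 unsatisfiable, so it must be D.
That leaves exactly one tagging: P D R D R R D.
Verifying each rule — rule 1 holds; rule 2 holds; rule 3 holds; rule 4 holds.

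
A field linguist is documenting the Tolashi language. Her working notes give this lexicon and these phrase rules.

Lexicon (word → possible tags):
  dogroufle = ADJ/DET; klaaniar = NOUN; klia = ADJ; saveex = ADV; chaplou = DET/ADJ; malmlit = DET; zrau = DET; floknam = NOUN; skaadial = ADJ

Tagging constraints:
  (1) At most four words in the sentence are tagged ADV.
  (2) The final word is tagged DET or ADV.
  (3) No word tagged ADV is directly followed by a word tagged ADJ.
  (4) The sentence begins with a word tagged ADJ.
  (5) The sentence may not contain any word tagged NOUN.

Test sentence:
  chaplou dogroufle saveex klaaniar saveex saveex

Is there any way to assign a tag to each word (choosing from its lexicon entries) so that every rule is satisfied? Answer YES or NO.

Candidates per position — 1:chaplou {DET,ADJ}; 2:dogroufle {ADJ,DET}; 3:saveex {ADV}; 4:klaaniar {NOUN}; 5:saveex {ADV}; 6:saveex {ADV}.
Rule 5 cannot be satisfied by any choice of tags from the lexicon.
So there is no consistent tagging.

NO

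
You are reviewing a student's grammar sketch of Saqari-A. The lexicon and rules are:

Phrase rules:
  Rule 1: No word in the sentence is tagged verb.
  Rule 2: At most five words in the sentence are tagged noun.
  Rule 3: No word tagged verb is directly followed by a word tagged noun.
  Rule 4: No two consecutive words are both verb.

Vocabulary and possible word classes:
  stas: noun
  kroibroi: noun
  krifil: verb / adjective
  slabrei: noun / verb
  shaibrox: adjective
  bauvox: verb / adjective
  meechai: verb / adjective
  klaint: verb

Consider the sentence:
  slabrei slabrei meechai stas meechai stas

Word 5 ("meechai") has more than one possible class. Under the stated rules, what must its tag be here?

Candidates per position — 1:slabrei {noun,verb}; 2:slabrei {noun,verb}; 3:meechai {verb,adjective}; 4:stas {noun}; 5:meechai {verb,adjective}; 6:stas {noun}.
Word 1 cannot be verb — rule 1 would then fail for every completion. It is noun.
Word 2 cannot be verb — rule 1 would then fail for every completion. It is noun.
Word 3 cannot be verb — rule 1 would then fail for every completion. It is adjective.
Word 5 cannot be verb — rule 1 would then fail for every completion. It is adjective.
The unique satisfying tagging is: noun noun adjective noun adjective noun.
Rule-by-rule: rule 1 ok; rule 2 ok; rule 3 ok; rule 4 ok.

adjective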